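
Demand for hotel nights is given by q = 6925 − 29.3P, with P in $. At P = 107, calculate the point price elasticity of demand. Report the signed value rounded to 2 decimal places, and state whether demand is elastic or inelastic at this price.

dq/dP = −29.3. At P = 107, q = 6925 − 29.3(107) = 3789.9.
Ed = (dq/dP)·(P/q) = −29.3 × (107/3789.9) = -0.8272…
|Ed| = 0.83 < 1, so demand is inelastic.

-0.83; inelastic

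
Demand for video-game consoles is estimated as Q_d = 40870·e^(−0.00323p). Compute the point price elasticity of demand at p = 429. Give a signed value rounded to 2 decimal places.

-1.39

dQ_d/dp = −0.00323·Q_d = -33.0231. At p = 429, Q_d = 10223.9.
Ed = (dQ_d/dp)·(p/Q_d) = (-33.0231) × (429/10223.9) = -1.3856…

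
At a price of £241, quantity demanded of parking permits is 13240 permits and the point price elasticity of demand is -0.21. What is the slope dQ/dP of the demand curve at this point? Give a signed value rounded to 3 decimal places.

Ed = (dQ/dP)·(P/Q) ⇒ dQ/dP = Ed·Q/P = (-0.21)·13240/241 = -11.53692…

-11.537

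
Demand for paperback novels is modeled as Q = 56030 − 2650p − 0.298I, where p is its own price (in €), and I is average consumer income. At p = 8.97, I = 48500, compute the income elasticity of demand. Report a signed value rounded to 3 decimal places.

At the given values, Q = 56030 − 2650(8.97) − 0.298(48500) = 17806.5.
∂Q/∂I = -0.298.
E = (-0.298) × (48500/17806.5) = -0.81166…

-0.812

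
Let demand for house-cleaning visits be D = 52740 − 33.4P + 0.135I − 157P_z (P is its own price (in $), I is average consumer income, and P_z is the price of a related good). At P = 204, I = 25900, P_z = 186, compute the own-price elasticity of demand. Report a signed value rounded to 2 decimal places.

At the given values, D = 52740 − 33.4(204) + 0.135(25900) − 157(186) = 20220.9.
∂D/∂P = −33.4.
E = (-33.4) × (204/20220.9) = -0.3369…

-0.34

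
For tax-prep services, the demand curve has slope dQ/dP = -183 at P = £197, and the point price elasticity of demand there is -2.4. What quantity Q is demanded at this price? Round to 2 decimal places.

15021.25

Ed = (dQ/dP)·(P/Q) ⇒ Q = (dQ/dP)·P/Ed = (-183)·197/(-2.4) = 15021.25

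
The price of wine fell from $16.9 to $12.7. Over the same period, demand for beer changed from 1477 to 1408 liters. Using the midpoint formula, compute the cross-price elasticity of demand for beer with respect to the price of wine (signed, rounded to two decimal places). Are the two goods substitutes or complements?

%ΔQ_{beer} = (1408 − 1477)/avg = -69/1442.5 = -0.047833…
%ΔP_{wine} = (12.7 − 16.9)/avg = -4.2/14.8 = -0.283783…
E_cross = (-69/1442.5) / (-4.2/14.8) = 0.1685…
E_cross > 0 ⇒ the goods are substitutes.

0.17; substitutes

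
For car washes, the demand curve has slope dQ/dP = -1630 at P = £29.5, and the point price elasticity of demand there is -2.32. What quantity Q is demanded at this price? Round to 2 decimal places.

20726.29

Ed = (dQ/dP)·(P/Q) ⇒ Q = (dQ/dP)·P/Ed = (-1630)·29.5/(-2.32) = 20726.2931…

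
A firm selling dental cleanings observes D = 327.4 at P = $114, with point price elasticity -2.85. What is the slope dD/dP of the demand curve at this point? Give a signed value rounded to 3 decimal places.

Ed = (dD/dP)·(P/D) ⇒ dD/dP = Ed·D/P = (-2.85)·327.4/114 = -8.185

-8.185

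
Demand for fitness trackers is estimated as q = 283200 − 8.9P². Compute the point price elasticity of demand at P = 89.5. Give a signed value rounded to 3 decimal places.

-0.673

dq/dP = −2·8.9·P = -1593.1. At P = 89.5, q = 211908.775.
Ed = (dq/dP)·(P/q) = (-1593.1) × (89.5/211908.775) = -0.67284…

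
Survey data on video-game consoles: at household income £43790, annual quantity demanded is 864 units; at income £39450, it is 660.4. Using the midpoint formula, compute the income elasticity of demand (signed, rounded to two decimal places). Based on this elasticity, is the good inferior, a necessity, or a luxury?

%ΔQ = (660.4 − 864)/[( 864 + 660.4)/2] = -203.6/762.2 = -0.267121…
%ΔIncome = (39450 − 43790)/[( 43790 + 39450)/2] = -4340/41620 = -0.104276…
E_income = (-203.6/762.2) / (-4340/41620) = 2.5616…
E_income > 1 ⇒ normal good, luxury.

2.56; luxury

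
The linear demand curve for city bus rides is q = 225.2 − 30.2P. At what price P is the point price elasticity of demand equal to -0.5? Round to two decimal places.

Ed = −30.2P/(225.2 − 30.2P). Set this equal to -0.5:
30.2P = 0.5·(225.2 − 30.2P) ⇒ 30.2P(1 + 0.5) = 0.5·225.2
P = 0.5·225.2 / (30.2·1.5) = 2.4856…

2.49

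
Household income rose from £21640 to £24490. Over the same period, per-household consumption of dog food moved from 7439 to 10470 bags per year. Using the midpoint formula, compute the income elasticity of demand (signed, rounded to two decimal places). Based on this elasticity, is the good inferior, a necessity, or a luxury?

%ΔQ = (10470 − 7439)/[( 7439 + 10470)/2] = 3031/8954.5 = 0.338489…
%ΔIncome = (24490 − 21640)/[( 21640 + 24490)/2] = 2850/23065 = 0.123563…
E_income = (3031/8954.5) / (2850/23065) = 2.7393…
E_income > 1 ⇒ normal good, luxury.

2.74; luxury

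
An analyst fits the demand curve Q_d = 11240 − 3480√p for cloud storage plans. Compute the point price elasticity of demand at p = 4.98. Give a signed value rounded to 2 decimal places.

dQ_d/dp = −3480/(2√p) = -779.713. At p = 4.98, Q_d = 3474.06.
Ed = (dQ_d/dp)·(p/Q_d) = (-779.713) × (4.98/3474.06) = -1.1177…

-1.12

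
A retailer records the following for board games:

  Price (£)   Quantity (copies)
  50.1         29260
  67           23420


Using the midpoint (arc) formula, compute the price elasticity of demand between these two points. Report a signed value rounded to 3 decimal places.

%ΔQ = (23420 − 29260) / [(29260 + 23420)/2] = -5840/26340 = -0.221716…
%ΔP = (67 − 50.1) / [(50.1 + 67)/2] = 16.9/58.55 = 0.288642…
Arc Ed = %ΔQ / %ΔP = (-5840/26340) / (16.9/58.55) = -0.76813…

-0.768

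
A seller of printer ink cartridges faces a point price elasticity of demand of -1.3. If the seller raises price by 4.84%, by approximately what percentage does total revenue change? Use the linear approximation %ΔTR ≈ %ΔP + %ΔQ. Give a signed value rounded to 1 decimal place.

-1.5%

%ΔQ ≈ Ed × %ΔP = (-1.3) × (+4.84%) = -6.2920%
%ΔTR ≈ %ΔP + %ΔQ = (+4.84%) + (-6.2920%) = -1.4520%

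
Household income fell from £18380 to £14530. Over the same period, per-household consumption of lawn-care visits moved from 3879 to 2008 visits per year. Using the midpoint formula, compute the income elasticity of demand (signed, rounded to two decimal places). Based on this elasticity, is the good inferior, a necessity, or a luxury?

2.72; luxury

%ΔQ = (2008 − 3879)/[( 3879 + 2008)/2] = -1871/2943.5 = -0.635637…
%ΔIncome = (14530 − 18380)/[( 18380 + 14530)/2] = -3850/16455 = -0.233971…
E_income = (-1871/2943.5) / (-3850/16455) = 2.7167…
E_income > 1 ⇒ normal good, luxury.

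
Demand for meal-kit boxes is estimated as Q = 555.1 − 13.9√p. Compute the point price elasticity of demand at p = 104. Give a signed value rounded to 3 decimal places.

dQ/dp = −13.9/(2√p) = -0.681504. At p = 104, Q = 413.347.
Ed = (dQ/dp)·(p/Q) = (-0.681504) × (104/413.347) = -0.17146…

-0.171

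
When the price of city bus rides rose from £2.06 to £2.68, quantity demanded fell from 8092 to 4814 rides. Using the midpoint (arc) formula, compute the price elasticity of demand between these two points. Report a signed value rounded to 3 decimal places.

%ΔQ = (4814 − 8092) / [(8092 + 4814)/2] = -3278/6453 = -0.507980…
%ΔP = (2.68 − 2.06) / [(2.06 + 2.68)/2] = 0.62/2.37 = 0.261603…
Arc Ed = %ΔQ / %ΔP = (-3278/6453) / (0.62/2.37) = -1.94179…

-1.942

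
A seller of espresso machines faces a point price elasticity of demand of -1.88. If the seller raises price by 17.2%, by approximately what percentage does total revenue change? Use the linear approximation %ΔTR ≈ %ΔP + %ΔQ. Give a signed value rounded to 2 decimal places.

%ΔQ ≈ Ed × %ΔP = (-1.88) × (+17.2%) = -32.3360%
%ΔTR ≈ %ΔP + %ΔQ = (+17.2%) + (-32.3360%) = -15.1360%

-15.14%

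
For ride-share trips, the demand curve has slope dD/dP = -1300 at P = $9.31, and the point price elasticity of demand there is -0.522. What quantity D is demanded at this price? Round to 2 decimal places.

23185.82

Ed = (dD/dP)·(P/D) ⇒ D = (dD/dP)·P/Ed = (-1300)·9.31/(-0.522) = 23185.8237…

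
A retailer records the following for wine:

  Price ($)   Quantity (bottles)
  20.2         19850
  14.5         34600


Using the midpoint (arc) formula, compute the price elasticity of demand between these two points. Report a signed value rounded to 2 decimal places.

%ΔQ = (34600 − 19850) / [(19850 + 34600)/2] = 14750/27225 = 0.541781…
%ΔP = (14.5 − 20.2) / [(20.2 + 14.5)/2] = -5.7/17.35 = -0.328530…
Arc Ed = %ΔQ / %ΔP = (14750/27225) / (-5.7/17.35) = -1.6491…

-1.65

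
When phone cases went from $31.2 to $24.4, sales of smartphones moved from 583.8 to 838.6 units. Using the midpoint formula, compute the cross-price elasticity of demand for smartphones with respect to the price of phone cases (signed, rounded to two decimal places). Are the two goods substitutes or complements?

-1.46; complements

%ΔQ_{smartphones} = (838.6 − 583.8)/avg = 254.8/711.2 = 0.358267…
%ΔP_{phone cases} = (24.4 − 31.2)/avg = -6.8/27.8 = -0.244604…
E_cross = (254.8/711.2) / (-6.8/27.8) = -1.4646…
E_cross < 0 ⇒ the goods are complements.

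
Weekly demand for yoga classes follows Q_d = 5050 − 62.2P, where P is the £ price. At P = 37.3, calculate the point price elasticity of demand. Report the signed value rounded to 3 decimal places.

-0.850

dQ_d/dP = −62.2. At P = 37.3, Q_d = 5050 − 62.2(37.3) = 2729.94.
Ed = (dQ_d/dP)·(P/Q_d) = −62.2 × (37.3/2729.94) = -0.84985…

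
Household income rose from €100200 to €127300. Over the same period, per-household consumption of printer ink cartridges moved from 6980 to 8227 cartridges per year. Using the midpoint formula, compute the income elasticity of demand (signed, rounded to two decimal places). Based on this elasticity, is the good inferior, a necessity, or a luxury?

%ΔQ = (8227 − 6980)/[( 6980 + 8227)/2] = 1247/7603.5 = 0.164003…
%ΔIncome = (127300 − 100200)/[( 100200 + 127300)/2] = 27100/113750 = 0.238241…
E_income = (1247/7603.5) / (27100/113750) = 0.6883…
0 < E_income < 1 ⇒ normal good, necessity.

0.69; necessity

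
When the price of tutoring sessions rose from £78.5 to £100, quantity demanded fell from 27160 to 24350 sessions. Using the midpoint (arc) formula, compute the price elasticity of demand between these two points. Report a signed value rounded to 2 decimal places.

-0.45

%ΔQ = (24350 − 27160) / [(27160 + 24350)/2] = -2810/25755 = -0.109105…
%ΔP = (100 − 78.5) / [(78.5 + 100)/2] = 21.5/89.25 = 0.240896…
Arc Ed = %ΔQ / %ΔP = (-2810/25755) / (21.5/89.25) = -0.4529…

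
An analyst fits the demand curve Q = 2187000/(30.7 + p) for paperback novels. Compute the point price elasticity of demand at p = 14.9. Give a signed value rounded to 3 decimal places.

-0.327

dQ/dp = −2187000/(30.7 + p)² = -1051.77. At p = 14.9, Q = 47960.5.
Ed = (dQ/dp)·(p/Q) = (-1051.77) × (14.9/47960.5) = -0.32675…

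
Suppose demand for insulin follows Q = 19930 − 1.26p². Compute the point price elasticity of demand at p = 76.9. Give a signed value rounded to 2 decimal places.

-1.19

dQ/dp = −2·1.26·p = -193.788. At p = 76.9, Q = 12478.8514.
Ed = (dQ/dp)·(p/Q) = (-193.788) × (76.9/12478.8514) = -1.1942…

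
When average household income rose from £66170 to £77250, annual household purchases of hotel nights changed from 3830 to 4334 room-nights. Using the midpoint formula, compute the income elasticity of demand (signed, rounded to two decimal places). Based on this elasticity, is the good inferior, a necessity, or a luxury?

%ΔQ = (4334 − 3830)/[( 3830 + 4334)/2] = 504/4082 = 0.123468…
%ΔIncome = (77250 − 66170)/[( 66170 + 77250)/2] = 11080/71710 = 0.154511…
E_income = (504/4082) / (11080/71710) = 0.7990…
0 < E_income < 1 ⇒ normal good, necessity.

0.80; necessity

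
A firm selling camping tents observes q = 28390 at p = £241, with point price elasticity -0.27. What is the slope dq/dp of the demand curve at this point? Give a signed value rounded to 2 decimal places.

Ed = (dq/dp)·(p/q) ⇒ dq/dp = Ed·q/p = (-0.27)·28390/241 = -31.8062…

-31.81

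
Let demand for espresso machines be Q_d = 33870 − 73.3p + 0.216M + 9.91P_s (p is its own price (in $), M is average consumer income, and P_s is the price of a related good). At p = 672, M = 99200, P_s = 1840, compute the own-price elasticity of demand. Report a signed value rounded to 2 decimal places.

-2.03

At the given values, Q_d = 33870 − 73.3(672) + 0.216(99200) + 9.91(1840) = 24274.
∂Q_d/∂p = −73.3.
E = (-73.3) × (672/24274) = -2.0292…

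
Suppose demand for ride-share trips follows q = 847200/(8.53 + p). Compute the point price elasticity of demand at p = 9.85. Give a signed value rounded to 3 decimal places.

-0.536

dq/dp = −847200/(8.53 + p)² = -2507.81. At p = 9.85, q = 46093.6.
Ed = (dq/dp)·(p/q) = (-2507.81) × (9.85/46093.6) = -0.53590…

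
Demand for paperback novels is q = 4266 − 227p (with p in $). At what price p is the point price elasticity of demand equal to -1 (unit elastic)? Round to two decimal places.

9.40

Ed = −227p/(4266 − 227p). Set this equal to -1:
227p = 1·(4266 − 227p) ⇒ 227p(1 + 1) = 1·4266
p = 1·4266 / (227·2) = 9.3964…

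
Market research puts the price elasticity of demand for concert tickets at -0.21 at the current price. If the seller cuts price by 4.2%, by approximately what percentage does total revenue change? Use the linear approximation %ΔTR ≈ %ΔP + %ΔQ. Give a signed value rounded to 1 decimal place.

-3.3%

%ΔQ ≈ Ed × %ΔP = (-0.21) × (-4.2%) = +0.8820%
%ΔTR ≈ %ΔP + %ΔQ = (-4.2%) + (+0.8820%) = -3.3180%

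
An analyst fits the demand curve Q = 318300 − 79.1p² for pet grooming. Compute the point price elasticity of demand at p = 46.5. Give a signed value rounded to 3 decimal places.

-2.323

dQ/dp = −2·79.1·p = -7356.3. At p = 46.5, Q = 147266.025.
Ed = (dQ/dp)·(p/Q) = (-7356.3) × (46.5/147266.025) = -2.32278…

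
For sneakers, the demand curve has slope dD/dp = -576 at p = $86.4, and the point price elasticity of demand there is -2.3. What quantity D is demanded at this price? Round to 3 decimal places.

Ed = (dD/dp)·(p/D) ⇒ D = (dD/dp)·p/Ed = (-576)·86.4/(-2.3) = 21637.56521…

21637.565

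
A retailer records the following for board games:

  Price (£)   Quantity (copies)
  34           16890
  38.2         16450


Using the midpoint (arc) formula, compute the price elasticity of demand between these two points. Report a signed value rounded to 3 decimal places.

-0.227

%ΔQ = (16450 − 16890) / [(16890 + 16450)/2] = -440/16670 = -0.026394…
%ΔP = (38.2 − 34) / [(34 + 38.2)/2] = 4.2/36.1 = 0.116343…
Arc Ed = %ΔQ / %ΔP = (-440/16670) / (4.2/36.1) = -0.22686…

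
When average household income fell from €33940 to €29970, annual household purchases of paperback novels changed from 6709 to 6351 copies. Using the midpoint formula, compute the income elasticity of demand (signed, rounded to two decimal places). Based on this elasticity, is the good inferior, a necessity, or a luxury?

0.44; necessity

%ΔQ = (6351 − 6709)/[( 6709 + 6351)/2] = -358/6530 = -0.054823…
%ΔIncome = (29970 − 33940)/[( 33940 + 29970)/2] = -3970/31955 = -0.124237…
E_income = (-358/6530) / (-3970/31955) = 0.4412…
0 < E_income < 1 ⇒ normal good, necessity.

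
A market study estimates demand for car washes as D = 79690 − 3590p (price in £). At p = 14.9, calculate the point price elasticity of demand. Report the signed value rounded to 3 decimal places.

-2.042

dD/dp = −3590. At p = 14.9, D = 79690 − 3590(14.9) = 26199.
Ed = (dD/dp)·(p/D) = −3590 × (14.9/26199) = -2.04171…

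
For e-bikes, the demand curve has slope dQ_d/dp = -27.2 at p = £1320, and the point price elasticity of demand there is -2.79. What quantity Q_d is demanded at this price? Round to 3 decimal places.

12868.817

Ed = (dQ_d/dp)·(p/Q_d) ⇒ Q_d = (dQ_d/dp)·p/Ed = (-27.2)·1320/(-2.79) = 12868.81720…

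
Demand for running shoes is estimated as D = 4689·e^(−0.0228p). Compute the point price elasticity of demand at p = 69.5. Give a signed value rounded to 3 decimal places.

-1.585

dD/dp = −0.0228·D = -21.9196. At p = 69.5, D = 961.385.
Ed = (dD/dp)·(p/D) = (-21.9196) × (69.5/961.385) = -1.5846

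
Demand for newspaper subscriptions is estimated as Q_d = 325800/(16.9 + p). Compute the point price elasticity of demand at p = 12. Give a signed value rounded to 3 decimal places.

dQ_d/dp = −325800/(16.9 + p)² = -390.082. At p = 12, Q_d = 11273.4.
Ed = (dQ_d/dp)·(p/Q_d) = (-390.082) × (12/11273.4) = -0.41522…

-0.415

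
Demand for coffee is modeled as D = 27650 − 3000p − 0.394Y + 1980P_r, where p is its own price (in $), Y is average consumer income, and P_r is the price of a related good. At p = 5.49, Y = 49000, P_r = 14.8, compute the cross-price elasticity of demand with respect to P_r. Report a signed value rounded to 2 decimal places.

At the given values, D = 27650 − 3000(5.49) − 0.394(49000) + 1980(14.8) = 21178.
∂D/∂P_r = 1980.
E = (1980) × (14.8/21178) = 1.3837…

1.38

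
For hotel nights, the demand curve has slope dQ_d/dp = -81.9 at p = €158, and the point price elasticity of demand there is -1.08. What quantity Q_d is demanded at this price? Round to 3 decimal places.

Ed = (dQ_d/dp)·(p/Q_d) ⇒ Q_d = (dQ_d/dp)·p/Ed = (-81.9)·158/(-1.08) = 11981.66666…

11981.667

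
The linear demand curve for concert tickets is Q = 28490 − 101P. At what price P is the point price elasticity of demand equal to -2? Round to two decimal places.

188.05

Ed = −101P/(28490 − 101P). Set this equal to -2:
101P = 2·(28490 − 101P) ⇒ 101P(1 + 2) = 2·28490
P = 2·28490 / (101·3) = 188.0528…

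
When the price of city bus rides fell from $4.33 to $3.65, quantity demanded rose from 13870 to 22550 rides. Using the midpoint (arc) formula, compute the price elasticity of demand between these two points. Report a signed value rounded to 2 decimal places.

-2.80

%ΔQ = (22550 − 13870) / [(13870 + 22550)/2] = 8680/18210 = 0.476661…
%ΔP = (3.65 − 4.33) / [(4.33 + 3.65)/2] = -0.68/3.99 = -0.170426…
Arc Ed = %ΔQ / %ΔP = (8680/18210) / (-0.68/3.99) = -2.7968…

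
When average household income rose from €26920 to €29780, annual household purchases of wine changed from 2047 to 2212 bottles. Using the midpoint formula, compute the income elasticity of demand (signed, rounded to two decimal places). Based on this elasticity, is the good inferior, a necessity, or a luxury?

%ΔQ = (2212 − 2047)/[( 2047 + 2212)/2] = 165/2129.5 = 0.077482…
%ΔIncome = (29780 − 26920)/[( 26920 + 29780)/2] = 2860/28350 = 0.100881…
E_income = (165/2129.5) / (2860/28350) = 0.7680…
0 < E_income < 1 ⇒ normal good, necessity.

0.77; necessity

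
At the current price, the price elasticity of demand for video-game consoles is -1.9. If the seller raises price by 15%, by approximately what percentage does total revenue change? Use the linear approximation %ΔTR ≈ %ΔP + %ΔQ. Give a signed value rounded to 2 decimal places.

-13.50%

%ΔQ ≈ Ed × %ΔP = (-1.9) × (+15%) = -28.5000%
%ΔTR ≈ %ΔP + %ΔQ = (+15%) + (-28.5000%) = -13.5000%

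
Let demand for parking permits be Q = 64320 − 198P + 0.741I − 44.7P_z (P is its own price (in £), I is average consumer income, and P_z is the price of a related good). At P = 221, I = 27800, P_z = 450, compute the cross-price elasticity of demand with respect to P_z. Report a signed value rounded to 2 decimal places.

At the given values, Q = 64320 − 198(221) + 0.741(27800) − 44.7(450) = 21046.8.
∂Q/∂P_z = -44.7.
E = (-44.7) × (450/21046.8) = -0.9557…

-0.96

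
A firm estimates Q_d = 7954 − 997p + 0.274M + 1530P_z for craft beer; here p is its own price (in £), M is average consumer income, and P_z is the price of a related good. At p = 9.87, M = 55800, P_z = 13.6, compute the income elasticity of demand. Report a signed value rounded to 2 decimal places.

At the given values, Q_d = 7954 − 997(9.87) + 0.274(55800) + 1530(13.6) = 34210.81.
∂Q_d/∂M = 0.274.
E = (0.274) × (55800/34210.81) = 0.4469…

0.45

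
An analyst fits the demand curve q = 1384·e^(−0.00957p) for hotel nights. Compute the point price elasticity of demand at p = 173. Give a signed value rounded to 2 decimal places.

-1.66

dq/dp = −0.00957·q = -2.52945. At p = 173, q = 264.31.
Ed = (dq/dp)·(p/q) = (-2.52945) × (173/264.31) = -1.6556…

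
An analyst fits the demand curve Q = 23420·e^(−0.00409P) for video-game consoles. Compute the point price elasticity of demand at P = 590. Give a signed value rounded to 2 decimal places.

dQ/dP = −0.00409·Q = -8.57658. At P = 590, Q = 2096.96.
Ed = (dQ/dP)·(P/Q) = (-8.57658) × (590/2096.96) = -2.4131

-2.41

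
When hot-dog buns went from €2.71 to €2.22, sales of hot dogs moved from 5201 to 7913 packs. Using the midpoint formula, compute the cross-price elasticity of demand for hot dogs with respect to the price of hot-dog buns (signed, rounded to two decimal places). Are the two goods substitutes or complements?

-2.08; complements

%ΔQ_{hot dogs} = (7913 − 5201)/avg = 2712/6557 = 0.413603…
%ΔP_{hot-dog buns} = (2.22 − 2.71)/avg = -0.49/2.465 = -0.198782…
E_cross = (2712/6557) / (-0.49/2.465) = -2.0806…
E_cross < 0 ⇒ the goods are complements.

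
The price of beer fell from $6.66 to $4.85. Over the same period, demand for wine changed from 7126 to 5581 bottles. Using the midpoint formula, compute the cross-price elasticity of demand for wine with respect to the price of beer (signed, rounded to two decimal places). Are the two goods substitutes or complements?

%ΔQ_{wine} = (5581 − 7126)/avg = -1545/6353.5 = -0.243173…
%ΔP_{beer} = (4.85 − 6.66)/avg = -1.81/5.755 = -0.314509…
E_cross = (-1545/6353.5) / (-1.81/5.755) = 0.7731…
E_cross > 0 ⇒ the goods are substitutes.

0.77; substitutes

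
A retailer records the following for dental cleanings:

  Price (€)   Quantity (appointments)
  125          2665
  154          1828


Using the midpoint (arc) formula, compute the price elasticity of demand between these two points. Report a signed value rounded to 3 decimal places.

-1.792

%ΔQ = (1828 − 2665) / [(2665 + 1828)/2] = -837/2246.5 = -0.372579…
%ΔP = (154 − 125) / [(125 + 154)/2] = 29/139.5 = 0.207885…
Arc Ed = %ΔQ / %ΔP = (-837/2246.5) / (29/139.5) = -1.79223…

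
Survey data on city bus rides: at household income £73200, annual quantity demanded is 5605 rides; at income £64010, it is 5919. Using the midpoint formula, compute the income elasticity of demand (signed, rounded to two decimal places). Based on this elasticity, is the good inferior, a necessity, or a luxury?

-0.41; inferior

%ΔQ = (5919 − 5605)/[( 5605 + 5919)/2] = 314/5762 = 0.054494…
%ΔIncome = (64010 − 73200)/[( 73200 + 64010)/2] = -9190/68605 = -0.133955…
E_income = (314/5762) / (-9190/68605) = -0.4068…
E_income < 0 ⇒ inferior good.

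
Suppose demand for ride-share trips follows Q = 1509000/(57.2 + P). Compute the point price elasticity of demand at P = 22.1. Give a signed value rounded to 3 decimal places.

dQ/dP = −1509000/(57.2 + P)² = -239.962. At P = 22.1, Q = 19029.
Ed = (dQ/dP)·(P/Q) = (-239.962) × (22.1/19029) = -0.27868…

-0.279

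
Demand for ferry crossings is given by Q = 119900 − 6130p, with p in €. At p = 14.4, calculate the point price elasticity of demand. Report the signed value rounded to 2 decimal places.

dQ/dp = −6130. At p = 14.4, Q = 119900 − 6130(14.4) = 31628.
Ed = (dQ/dp)·(p/Q) = −6130 × (14.4/31628) = -2.7909…

-2.79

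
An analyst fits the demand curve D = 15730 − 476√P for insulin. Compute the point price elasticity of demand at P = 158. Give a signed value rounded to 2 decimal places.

-0.31

dD/dP = −476/(2√P) = -18.9343. At P = 158, D = 9746.77.
Ed = (dD/dP)·(P/D) = (-18.9343) × (158/9746.77) = -0.3069…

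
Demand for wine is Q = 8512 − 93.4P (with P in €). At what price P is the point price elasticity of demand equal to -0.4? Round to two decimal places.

Ed = −93.4P/(8512 − 93.4P). Set this equal to -0.4:
93.4P = 0.4·(8512 − 93.4P) ⇒ 93.4P(1 + 0.4) = 0.4·8512
P = 0.4·8512 / (93.4·1.4) = 26.0385…

26.04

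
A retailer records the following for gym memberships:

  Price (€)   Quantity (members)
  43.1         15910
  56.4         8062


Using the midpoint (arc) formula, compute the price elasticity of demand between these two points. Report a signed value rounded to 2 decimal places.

-2.45

%ΔQ = (8062 − 15910) / [(15910 + 8062)/2] = -7848/11986 = -0.654763…
%ΔP = (56.4 − 43.1) / [(43.1 + 56.4)/2] = 13.3/49.75 = 0.267336…
Arc Ed = %ΔQ / %ΔP = (-7848/11986) / (13.3/49.75) = -2.4492…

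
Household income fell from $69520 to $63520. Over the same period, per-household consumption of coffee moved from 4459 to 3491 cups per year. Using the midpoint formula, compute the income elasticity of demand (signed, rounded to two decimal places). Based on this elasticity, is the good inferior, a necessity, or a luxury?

2.70; luxury

%ΔQ = (3491 − 4459)/[( 4459 + 3491)/2] = -968/3975 = -0.243522…
%ΔIncome = (63520 − 69520)/[( 69520 + 63520)/2] = -6000/66520 = -0.090198…
E_income = (-968/3975) / (-6000/66520) = 2.6998…
E_income > 1 ⇒ normal good, luxury.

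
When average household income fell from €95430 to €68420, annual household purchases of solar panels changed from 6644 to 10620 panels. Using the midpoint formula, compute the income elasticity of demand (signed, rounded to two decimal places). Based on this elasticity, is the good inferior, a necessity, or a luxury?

%ΔQ = (10620 − 6644)/[( 6644 + 10620)/2] = 3976/8632 = 0.460611…
%ΔIncome = (68420 − 95430)/[( 95430 + 68420)/2] = -27010/81925 = -0.329691…
E_income = (3976/8632) / (-27010/81925) = -1.3970…
E_income < 0 ⇒ inferior good.

-1.40; inferior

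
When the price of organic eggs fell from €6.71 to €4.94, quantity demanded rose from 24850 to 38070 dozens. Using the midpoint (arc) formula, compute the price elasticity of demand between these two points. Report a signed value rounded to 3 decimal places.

-1.383

%ΔQ = (38070 − 24850) / [(24850 + 38070)/2] = 13220/31460 = 0.420216…
%ΔP = (4.94 − 6.71) / [(6.71 + 4.94)/2] = -1.77/5.825 = -0.303862…
Arc Ed = %ΔQ / %ΔP = (13220/31460) / (-1.77/5.825) = -1.38291…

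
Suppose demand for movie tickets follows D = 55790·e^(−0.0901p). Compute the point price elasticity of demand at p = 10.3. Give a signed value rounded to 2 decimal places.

dD/dp = −0.0901·D = -1987.21. At p = 10.3, D = 22055.6.
Ed = (dD/dp)·(p/D) = (-1987.21) × (10.3/22055.6) = -0.9280…

-0.93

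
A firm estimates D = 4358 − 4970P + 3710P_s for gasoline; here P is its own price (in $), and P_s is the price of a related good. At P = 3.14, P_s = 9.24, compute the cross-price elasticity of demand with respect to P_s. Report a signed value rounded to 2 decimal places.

1.49

At the given values, D = 4358 − 4970(3.14) + 3710(9.24) = 23032.6.
∂D/∂P_s = 3710.
E = (3710) × (9.24/23032.6) = 1.4883…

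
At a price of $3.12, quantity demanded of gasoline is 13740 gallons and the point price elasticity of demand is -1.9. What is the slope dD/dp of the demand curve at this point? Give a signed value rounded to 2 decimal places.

-8367.31

Ed = (dD/dp)·(p/D) ⇒ dD/dp = Ed·D/p = (-1.9)·13740/3.12 = -8367.3076…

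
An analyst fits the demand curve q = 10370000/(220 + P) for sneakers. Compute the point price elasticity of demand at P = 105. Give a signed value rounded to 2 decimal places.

dq/dP = −10370000/(220 + P)² = -98.1775. At P = 105, q = 31907.7.
Ed = (dq/dP)·(P/q) = (-98.1775) × (105/31907.7) = -0.3230…

-0.32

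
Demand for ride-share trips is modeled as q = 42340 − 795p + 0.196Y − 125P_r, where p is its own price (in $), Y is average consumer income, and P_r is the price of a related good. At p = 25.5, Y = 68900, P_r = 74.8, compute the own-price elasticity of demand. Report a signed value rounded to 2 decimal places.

At the given values, q = 42340 − 795(25.5) + 0.196(68900) − 125(74.8) = 26221.9.
∂q/∂p = −795.
E = (-795) × (25.5/26221.9) = -0.7731…

-0.77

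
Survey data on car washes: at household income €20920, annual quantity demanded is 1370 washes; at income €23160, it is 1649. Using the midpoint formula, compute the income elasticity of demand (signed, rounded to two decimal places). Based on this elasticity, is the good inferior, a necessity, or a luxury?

1.82; luxury

%ΔQ = (1649 − 1370)/[( 1370 + 1649)/2] = 279/1509.5 = 0.184829…
%ΔIncome = (23160 − 20920)/[( 20920 + 23160)/2] = 2240/22040 = 0.101633…
E_income = (279/1509.5) / (2240/22040) = 1.8185…
E_income > 1 ⇒ normal good, luxury.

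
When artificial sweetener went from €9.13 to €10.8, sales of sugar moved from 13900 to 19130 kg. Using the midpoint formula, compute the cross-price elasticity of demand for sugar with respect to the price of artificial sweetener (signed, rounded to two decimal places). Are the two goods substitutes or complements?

1.89; substitutes

%ΔQ_{sugar} = (19130 − 13900)/avg = 5230/16515 = 0.316681…
%ΔP_{artificial sweetener} = (10.8 − 9.13)/avg = 1.67/9.965 = 0.167586…
E_cross = (5230/16515) / (1.67/9.965) = 1.8896…
E_cross > 0 ⇒ the goods are substitutes.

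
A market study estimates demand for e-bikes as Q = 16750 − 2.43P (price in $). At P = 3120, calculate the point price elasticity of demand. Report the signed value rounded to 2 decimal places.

dQ/dP = −2.43. At P = 3120, Q = 16750 − 2.43(3120) = 9168.4.
Ed = (dQ/dP)·(P/Q) = −2.43 × (3120/9168.4) = -0.8269…

-0.83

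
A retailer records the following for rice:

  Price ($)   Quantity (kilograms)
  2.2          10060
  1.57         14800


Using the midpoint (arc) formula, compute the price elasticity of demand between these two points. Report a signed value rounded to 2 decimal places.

-1.14

%ΔQ = (14800 − 10060) / [(10060 + 14800)/2] = 4740/12430 = 0.381335…
%ΔP = (1.57 − 2.2) / [(2.2 + 1.57)/2] = -0.63/1.885 = -0.334217…
Arc Ed = %ΔQ / %ΔP = (4740/12430) / (-0.63/1.885) = -1.1409…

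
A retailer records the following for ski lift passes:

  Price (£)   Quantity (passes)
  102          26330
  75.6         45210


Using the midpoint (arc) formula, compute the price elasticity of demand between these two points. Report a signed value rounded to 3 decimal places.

%ΔQ = (45210 − 26330) / [(26330 + 45210)/2] = 18880/35770 = 0.527816…
%ΔP = (75.6 − 102) / [(102 + 75.6)/2] = -26.4/88.8 = -0.297297…
Arc Ed = %ΔQ / %ΔP = (18880/35770) / (-26.4/88.8) = -1.77538…

-1.775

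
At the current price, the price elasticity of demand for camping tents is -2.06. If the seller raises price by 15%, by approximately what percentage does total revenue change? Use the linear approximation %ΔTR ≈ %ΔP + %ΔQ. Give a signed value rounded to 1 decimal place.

%ΔQ ≈ Ed × %ΔP = (-2.06) × (+15%) = -30.9000%
%ΔTR ≈ %ΔP + %ΔQ = (+15%) + (-30.9000%) = -15.9000%

-15.9%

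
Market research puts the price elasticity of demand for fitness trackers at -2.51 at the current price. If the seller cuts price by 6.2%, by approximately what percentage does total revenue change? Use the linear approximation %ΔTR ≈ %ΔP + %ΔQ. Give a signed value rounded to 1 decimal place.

+9.4%

%ΔQ ≈ Ed × %ΔP = (-2.51) × (-6.2%) = +15.5620%
%ΔTR ≈ %ΔP + %ΔQ = (-6.2%) + (+15.5620%) = +9.3620%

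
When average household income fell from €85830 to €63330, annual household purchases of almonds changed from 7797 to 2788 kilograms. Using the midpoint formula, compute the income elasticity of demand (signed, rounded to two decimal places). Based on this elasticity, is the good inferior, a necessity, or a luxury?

%ΔQ = (2788 − 7797)/[( 7797 + 2788)/2] = -5009/5292.5 = -0.946433…
%ΔIncome = (63330 − 85830)/[( 85830 + 63330)/2] = -22500/74580 = -0.301689…
E_income = (-5009/5292.5) / (-22500/74580) = 3.1371…
E_income > 1 ⇒ normal good, luxury.

3.14; luxury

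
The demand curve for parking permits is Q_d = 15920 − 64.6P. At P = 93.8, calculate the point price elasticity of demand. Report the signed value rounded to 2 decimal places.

dQ_d/dP = −64.6. At P = 93.8, Q_d = 15920 − 64.6(93.8) = 9860.52.
Ed = (dQ_d/dP)·(P/Q_d) = −64.6 × (93.8/9860.52) = -0.6145…

-0.61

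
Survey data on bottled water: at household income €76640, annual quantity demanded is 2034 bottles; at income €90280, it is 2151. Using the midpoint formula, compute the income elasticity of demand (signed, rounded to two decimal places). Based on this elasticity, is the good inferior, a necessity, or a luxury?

0.34; necessity

%ΔQ = (2151 − 2034)/[( 2034 + 2151)/2] = 117/2092.5 = 0.055913…
%ΔIncome = (90280 − 76640)/[( 76640 + 90280)/2] = 13640/83460 = 0.163431…
E_income = (117/2092.5) / (13640/83460) = 0.3421…
0 < E_income < 1 ⇒ normal good, necessity.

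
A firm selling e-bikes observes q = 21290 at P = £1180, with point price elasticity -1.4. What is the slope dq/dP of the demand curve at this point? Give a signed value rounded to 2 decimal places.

-25.26

Ed = (dq/dP)·(P/q) ⇒ dq/dP = Ed·q/P = (-1.4)·21290/1180 = -25.2593…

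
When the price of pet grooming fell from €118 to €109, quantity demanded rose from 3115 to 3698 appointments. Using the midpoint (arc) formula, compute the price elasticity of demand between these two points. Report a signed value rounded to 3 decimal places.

-2.158

%ΔQ = (3698 − 3115) / [(3115 + 3698)/2] = 583/3406.5 = 0.171143…
%ΔP = (109 − 118) / [(118 + 109)/2] = -9/113.5 = -0.079295…
Arc Ed = %ΔQ / %ΔP = (583/3406.5) / (-9/113.5) = -2.15830…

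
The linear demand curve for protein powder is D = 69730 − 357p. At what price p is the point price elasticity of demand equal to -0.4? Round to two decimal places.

55.81

Ed = −357p/(69730 − 357p). Set this equal to -0.4:
357p = 0.4·(69730 − 357p) ⇒ 357p(1 + 0.4) = 0.4·69730
p = 0.4·69730 / (357·1.4) = 55.8063…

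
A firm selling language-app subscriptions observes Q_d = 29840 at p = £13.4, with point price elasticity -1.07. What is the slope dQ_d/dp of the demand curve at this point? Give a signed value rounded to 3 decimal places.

-2382.746

Ed = (dQ_d/dp)·(p/Q_d) ⇒ dQ_d/dp = Ed·Q_d/p = (-1.07)·29840/13.4 = -2382.74626…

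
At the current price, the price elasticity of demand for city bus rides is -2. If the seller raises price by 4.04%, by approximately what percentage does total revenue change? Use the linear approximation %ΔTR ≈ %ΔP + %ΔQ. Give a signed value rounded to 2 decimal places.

%ΔQ ≈ Ed × %ΔP = (-2) × (+4.04%) = -8.0800%
%ΔTR ≈ %ΔP + %ΔQ = (+4.04%) + (-8.0800%) = -4.0400%

-4.04%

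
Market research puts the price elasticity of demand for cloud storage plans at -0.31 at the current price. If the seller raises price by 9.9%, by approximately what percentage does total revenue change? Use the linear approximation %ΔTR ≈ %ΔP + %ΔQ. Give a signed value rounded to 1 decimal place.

%ΔQ ≈ Ed × %ΔP = (-0.31) × (+9.9%) = -3.0690%
%ΔTR ≈ %ΔP + %ΔQ = (+9.9%) + (-3.0690%) = +6.8310%

+6.8%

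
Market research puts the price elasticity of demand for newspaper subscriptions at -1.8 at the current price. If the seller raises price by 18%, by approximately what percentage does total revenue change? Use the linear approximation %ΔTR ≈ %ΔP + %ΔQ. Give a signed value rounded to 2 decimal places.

%ΔQ ≈ Ed × %ΔP = (-1.8) × (+18%) = -32.4000%
%ΔTR ≈ %ΔP + %ΔQ = (+18%) + (-32.4000%) = -14.4000%

-14.40%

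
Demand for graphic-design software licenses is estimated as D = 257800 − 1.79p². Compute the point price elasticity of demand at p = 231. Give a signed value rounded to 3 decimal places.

-1.177

dD/dp = −2·1.79·p = -826.98. At p = 231, D = 162283.81.
Ed = (dD/dp)·(p/D) = (-826.98) × (231/162283.81) = -1.17714…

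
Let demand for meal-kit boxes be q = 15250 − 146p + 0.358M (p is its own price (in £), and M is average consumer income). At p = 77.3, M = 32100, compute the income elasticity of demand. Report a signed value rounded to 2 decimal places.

At the given values, q = 15250 − 146(77.3) + 0.358(32100) = 15456.
∂q/∂M = 0.358.
E = (0.358) × (32100/15456) = 0.7435…

0.74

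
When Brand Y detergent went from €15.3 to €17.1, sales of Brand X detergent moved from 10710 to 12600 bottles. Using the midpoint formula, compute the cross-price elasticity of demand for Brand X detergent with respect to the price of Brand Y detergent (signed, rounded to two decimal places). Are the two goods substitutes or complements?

1.46; substitutes

%ΔQ_{Brand X detergent} = (12600 − 10710)/avg = 1890/11655 = 0.162162…
%ΔP_{Brand Y detergent} = (17.1 − 15.3)/avg = 1.8/16.2 = 0.111111…
E_cross = (1890/11655) / (1.8/16.2) = 1.4594…
E_cross > 0 ⇒ the goods are substitutes.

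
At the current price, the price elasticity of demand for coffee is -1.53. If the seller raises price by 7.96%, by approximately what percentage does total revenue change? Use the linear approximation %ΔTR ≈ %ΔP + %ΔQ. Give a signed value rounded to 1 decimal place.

%ΔQ ≈ Ed × %ΔP = (-1.53) × (+7.96%) = -12.1788%
%ΔTR ≈ %ΔP + %ΔQ = (+7.96%) + (-12.1788%) = -4.2188%

-4.2%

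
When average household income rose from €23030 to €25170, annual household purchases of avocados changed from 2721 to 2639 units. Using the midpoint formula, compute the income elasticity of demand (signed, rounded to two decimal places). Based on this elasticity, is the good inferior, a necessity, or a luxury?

-0.34; inferior

%ΔQ = (2639 − 2721)/[( 2721 + 2639)/2] = -82/2680 = -0.030597…
%ΔIncome = (25170 − 23030)/[( 23030 + 25170)/2] = 2140/24100 = 0.088796…
E_income = (-82/2680) / (2140/24100) = -0.3445…
E_income < 0 ⇒ inferior good.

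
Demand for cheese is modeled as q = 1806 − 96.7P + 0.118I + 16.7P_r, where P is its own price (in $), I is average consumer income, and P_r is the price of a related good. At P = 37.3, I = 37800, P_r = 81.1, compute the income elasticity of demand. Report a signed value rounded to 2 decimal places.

1.11

At the given values, q = 1806 − 96.7(37.3) + 0.118(37800) + 16.7(81.1) = 4013.86.
∂q/∂I = 0.118.
E = (0.118) × (37800/4013.86) = 1.1112…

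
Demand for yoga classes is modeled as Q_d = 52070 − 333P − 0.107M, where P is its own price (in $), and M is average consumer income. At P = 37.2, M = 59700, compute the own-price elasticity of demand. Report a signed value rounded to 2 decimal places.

-0.37

At the given values, Q_d = 52070 − 333(37.2) − 0.107(59700) = 33294.5.
∂Q_d/∂P = −333.
E = (-333) × (37.2/33294.5) = -0.3720…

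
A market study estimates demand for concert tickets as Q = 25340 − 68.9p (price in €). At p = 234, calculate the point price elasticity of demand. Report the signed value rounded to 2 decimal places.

dQ/dp = −68.9. At p = 234, Q = 25340 − 68.9(234) = 9217.4.
Ed = (dQ/dp)·(p/Q) = −68.9 × (234/9217.4) = -1.7491…

-1.75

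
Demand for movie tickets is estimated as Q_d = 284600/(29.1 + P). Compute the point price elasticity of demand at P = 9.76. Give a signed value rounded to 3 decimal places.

dQ_d/dP = −284600/(29.1 + P)² = -188.464. At P = 9.76, Q_d = 7323.73.
Ed = (dQ_d/dP)·(P/Q_d) = (-188.464) × (9.76/7323.73) = -0.25115…

-0.251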